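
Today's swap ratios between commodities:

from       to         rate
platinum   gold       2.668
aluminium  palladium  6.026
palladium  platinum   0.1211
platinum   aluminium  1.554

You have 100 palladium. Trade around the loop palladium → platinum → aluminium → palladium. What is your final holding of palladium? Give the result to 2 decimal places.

100 palladium × 0.1211 = 12.11 platinum
12.11 platinum × 1.554 = 18.81894 aluminium
18.81894 aluminium × 6.026 = 113.40293244 palladium

113.40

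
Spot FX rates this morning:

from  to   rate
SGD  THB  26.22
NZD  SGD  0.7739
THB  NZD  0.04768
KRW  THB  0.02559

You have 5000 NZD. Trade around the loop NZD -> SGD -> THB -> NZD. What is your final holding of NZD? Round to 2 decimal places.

5000 NZD × 0.7739 = 3869.5 SGD
3869.5 SGD × 26.22 = 101458.29 THB
101458.29 THB × 0.04768 = 4837.5312672 NZD

4837.53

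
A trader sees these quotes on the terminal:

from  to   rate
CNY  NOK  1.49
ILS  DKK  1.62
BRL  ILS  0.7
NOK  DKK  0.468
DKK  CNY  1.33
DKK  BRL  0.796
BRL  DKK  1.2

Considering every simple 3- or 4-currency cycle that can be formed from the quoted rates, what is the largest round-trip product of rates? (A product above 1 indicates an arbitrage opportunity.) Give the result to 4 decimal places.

DKK→CNY→NOK→DKK: 1.33 × 1.49 × 0.468 = 0.92744
DKK→BRL→ILS→DKK: 0.796 × 0.7 × 1.62 = 0.90266
Maximum is DKK→CNY→NOK→DKK at 0.9274; no arbitrage — every cycle loses value.

0.9274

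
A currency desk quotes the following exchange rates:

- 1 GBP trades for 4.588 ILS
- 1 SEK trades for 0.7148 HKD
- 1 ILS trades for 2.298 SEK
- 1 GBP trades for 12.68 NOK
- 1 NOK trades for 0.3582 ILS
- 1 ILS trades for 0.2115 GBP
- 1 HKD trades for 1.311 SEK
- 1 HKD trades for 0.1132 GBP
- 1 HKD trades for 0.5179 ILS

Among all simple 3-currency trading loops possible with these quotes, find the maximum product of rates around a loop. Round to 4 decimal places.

ILS→GBP→NOK→ILS: 0.2115 × 12.68 × 0.3582 = 0.96063
ILS→SEK→HKD→ILS: 2.298 × 0.7148 × 0.5179 = 0.85071
Maximum is ILS→GBP→NOK→ILS at 0.9606; no arbitrage — every cycle loses value.

0.9606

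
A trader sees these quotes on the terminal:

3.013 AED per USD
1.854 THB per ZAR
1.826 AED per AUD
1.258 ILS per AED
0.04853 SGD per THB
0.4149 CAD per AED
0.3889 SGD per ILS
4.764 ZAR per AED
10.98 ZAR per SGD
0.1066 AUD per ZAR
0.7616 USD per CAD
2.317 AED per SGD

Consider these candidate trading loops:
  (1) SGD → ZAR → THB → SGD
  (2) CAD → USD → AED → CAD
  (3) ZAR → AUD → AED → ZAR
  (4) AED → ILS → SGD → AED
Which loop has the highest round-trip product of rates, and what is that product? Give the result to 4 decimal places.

1.1336

(1) 10.98 × 1.854 × 0.04853 = 0.98792
(2) 0.7616 × 3.013 × 0.4149 = 0.95207
(3) 0.1066 × 1.826 × 4.764 = 0.92732
(4) 1.258 × 0.3889 × 2.317 = 1.13356
Highest is cycle (4) at 1.1336 (>1, arbitrage).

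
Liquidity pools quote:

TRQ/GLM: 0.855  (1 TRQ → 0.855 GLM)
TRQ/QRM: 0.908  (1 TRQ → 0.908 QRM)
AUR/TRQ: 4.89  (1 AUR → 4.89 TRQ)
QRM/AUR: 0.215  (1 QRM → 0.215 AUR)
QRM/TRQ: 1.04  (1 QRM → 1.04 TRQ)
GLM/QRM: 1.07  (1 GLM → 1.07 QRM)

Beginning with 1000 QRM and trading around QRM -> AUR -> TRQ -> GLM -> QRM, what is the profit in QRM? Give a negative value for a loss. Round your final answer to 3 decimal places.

1000 QRM × 0.215 = 215 AUR
215 AUR × 4.89 = 1051.35 TRQ
1051.35 TRQ × 0.855 = 898.90425 GLM
898.90425 GLM × 1.07 = 961.8275475 QRM
Net change: 961.8275475 − 1000 = -38.1724525 QRM

-38.172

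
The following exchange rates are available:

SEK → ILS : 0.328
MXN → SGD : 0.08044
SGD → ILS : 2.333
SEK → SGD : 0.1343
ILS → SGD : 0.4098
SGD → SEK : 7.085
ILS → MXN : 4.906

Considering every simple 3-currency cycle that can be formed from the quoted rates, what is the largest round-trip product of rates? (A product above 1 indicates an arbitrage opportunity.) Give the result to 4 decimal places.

0.9523

SGD→SEK→ILS→SGD: 7.085 × 0.328 × 0.4098 = 0.95233
SGD→ILS→MXN→SGD: 2.333 × 4.906 × 0.08044 = 0.92069
Maximum is SGD→SEK→ILS→SGD at 0.9523; no arbitrage — every cycle loses value.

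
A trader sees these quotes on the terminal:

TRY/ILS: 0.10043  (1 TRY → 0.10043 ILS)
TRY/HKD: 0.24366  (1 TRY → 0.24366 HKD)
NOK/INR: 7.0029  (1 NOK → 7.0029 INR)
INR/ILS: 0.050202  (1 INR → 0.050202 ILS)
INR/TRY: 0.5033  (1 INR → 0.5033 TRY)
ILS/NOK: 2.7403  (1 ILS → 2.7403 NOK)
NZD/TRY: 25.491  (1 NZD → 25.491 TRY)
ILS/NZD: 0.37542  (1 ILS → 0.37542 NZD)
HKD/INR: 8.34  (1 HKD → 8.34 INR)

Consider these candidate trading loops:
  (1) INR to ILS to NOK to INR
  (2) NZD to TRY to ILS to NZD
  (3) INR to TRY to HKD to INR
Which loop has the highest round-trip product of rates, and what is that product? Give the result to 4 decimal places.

(1) 0.050202 × 2.7403 × 7.0029 = 0.96338
(2) 25.491 × 0.10043 × 0.37542 = 0.96110
(3) 0.5033 × 0.24366 × 8.34 = 1.02277
Highest is cycle (3) at 1.0228 (>1, arbitrage).

1.0228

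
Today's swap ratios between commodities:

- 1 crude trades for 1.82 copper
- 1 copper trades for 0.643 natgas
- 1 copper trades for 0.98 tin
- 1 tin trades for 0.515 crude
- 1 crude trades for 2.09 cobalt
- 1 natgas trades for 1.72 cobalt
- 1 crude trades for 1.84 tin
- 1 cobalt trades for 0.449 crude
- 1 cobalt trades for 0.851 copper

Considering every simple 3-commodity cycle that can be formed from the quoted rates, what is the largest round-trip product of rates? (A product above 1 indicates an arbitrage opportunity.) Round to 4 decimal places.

0.9412

copper→natgas→cobalt→copper: 0.643 × 1.72 × 0.851 = 0.94117
crude→copper→tin→crude: 1.82 × 0.98 × 0.515 = 0.91855
Maximum is copper→natgas→cobalt→copper at 0.9412; no arbitrage — every cycle loses value.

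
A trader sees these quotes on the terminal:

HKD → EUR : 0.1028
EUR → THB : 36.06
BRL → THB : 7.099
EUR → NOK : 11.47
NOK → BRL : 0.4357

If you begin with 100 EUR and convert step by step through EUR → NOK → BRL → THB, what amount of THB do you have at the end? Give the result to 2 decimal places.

3547.71

100 EUR × 11.47 = 1147 NOK
1147 NOK × 0.4357 = 499.7479 BRL
499.7479 BRL × 7.099 = 3547.7103421 THB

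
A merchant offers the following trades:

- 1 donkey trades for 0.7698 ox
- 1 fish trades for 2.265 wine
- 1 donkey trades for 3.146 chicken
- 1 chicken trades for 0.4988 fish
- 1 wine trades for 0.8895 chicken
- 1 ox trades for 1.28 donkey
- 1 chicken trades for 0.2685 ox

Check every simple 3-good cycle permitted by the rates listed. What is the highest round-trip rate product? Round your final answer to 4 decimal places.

1.0812

ox→donkey→chicken→ox: 1.28 × 3.146 × 0.2685 = 1.08122
wine→chicken→fish→wine: 0.8895 × 0.4988 × 2.265 = 1.00494
Maximum is ox→donkey→chicken→ox at 1.0812; arbitrage exists.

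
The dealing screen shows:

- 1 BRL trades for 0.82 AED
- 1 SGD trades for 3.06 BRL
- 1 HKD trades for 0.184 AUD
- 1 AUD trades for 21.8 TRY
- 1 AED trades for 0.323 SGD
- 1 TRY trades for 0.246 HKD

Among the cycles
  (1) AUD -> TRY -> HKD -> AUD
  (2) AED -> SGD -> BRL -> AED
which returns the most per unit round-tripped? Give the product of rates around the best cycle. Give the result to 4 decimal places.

0.9868

(1) 21.8 × 0.246 × 0.184 = 0.98676
(2) 0.323 × 3.06 × 0.82 = 0.81047
Highest is cycle (1) at 0.9868 (≤1, no arbitrage).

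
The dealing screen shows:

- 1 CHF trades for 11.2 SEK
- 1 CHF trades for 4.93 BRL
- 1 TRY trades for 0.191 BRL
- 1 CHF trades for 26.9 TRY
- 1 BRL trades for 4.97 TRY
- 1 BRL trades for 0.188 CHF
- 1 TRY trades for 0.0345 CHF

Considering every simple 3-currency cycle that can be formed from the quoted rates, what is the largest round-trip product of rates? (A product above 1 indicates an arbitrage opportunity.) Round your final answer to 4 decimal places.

TRY→BRL→CHF→TRY: 0.191 × 0.188 × 26.9 = 0.96593
TRY→CHF→BRL→TRY: 0.0345 × 4.93 × 4.97 = 0.84532
Maximum is TRY→BRL→CHF→TRY at 0.9659; no arbitrage — every cycle loses value.

0.9659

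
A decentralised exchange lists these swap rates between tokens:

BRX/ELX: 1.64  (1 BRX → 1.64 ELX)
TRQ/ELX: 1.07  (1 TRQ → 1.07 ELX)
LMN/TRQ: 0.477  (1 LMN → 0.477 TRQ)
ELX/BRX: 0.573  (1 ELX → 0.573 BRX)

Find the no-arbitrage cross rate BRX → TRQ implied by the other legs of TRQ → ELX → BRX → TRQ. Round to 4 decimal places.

Known legs of the cycle: 1.07 × 0.573 = 0.61311
For no arbitrage the full-cycle product must be 1, so the missing rate is 1 / 0.61311 ≈ 1.631029.

1.6310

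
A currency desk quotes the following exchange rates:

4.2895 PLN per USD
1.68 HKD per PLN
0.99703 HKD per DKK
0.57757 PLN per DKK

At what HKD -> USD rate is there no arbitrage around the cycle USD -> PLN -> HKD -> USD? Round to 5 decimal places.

0.13877

Known legs of the cycle: 4.2895 × 1.68 = 7.20636
For no arbitrage the full-cycle product must be 1, so the missing rate is 1 / 7.20636 ≈ 0.1387663.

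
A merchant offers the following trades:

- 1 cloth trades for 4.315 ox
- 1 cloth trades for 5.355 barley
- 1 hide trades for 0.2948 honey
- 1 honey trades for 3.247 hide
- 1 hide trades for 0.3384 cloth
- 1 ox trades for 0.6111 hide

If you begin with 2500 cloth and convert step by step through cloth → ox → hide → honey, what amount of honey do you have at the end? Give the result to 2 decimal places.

1943.39

2500 cloth × 4.315 = 10787.5 ox
10787.5 ox × 0.6111 = 6592.24125 hide
6592.24125 hide × 0.2948 = 1943.3927205 honey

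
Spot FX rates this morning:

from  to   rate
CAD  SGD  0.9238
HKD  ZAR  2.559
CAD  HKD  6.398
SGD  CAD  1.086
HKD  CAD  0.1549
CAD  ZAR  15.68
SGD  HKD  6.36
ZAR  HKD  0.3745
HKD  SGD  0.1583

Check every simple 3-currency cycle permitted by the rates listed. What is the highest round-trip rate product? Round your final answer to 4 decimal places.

1.0999

CAD→HKD→SGD→CAD: 6.398 × 0.1583 × 1.086 = 1.09990
CAD→SGD→HKD→CAD: 0.9238 × 6.36 × 0.1549 = 0.91009
ZAR→HKD→CAD→ZAR: 0.3745 × 0.1549 × 15.68 = 0.90960
Maximum is CAD→HKD→SGD→CAD at 1.0999; arbitrage exists.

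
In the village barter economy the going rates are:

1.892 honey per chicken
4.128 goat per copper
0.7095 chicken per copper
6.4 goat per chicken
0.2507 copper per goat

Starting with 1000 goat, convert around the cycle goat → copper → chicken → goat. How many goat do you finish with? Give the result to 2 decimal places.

1000 goat × 0.2507 = 250.7 copper
250.7 copper × 0.7095 = 177.87165 chicken
177.87165 chicken × 6.4 = 1138.37856 goat

1138.38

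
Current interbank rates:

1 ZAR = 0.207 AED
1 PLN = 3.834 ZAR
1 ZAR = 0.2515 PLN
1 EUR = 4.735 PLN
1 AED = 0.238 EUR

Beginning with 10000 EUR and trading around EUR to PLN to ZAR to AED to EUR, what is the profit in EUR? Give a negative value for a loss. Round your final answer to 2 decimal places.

10000 EUR × 4.735 = 47350 PLN
47350 PLN × 3.834 = 181539.9 ZAR
181539.9 ZAR × 0.207 = 37578.7593 AED
37578.7593 AED × 0.238 = 8943.7447134 EUR
Net change: 8943.7447134 − 10000 = -1056.2552866 EUR

-1056.26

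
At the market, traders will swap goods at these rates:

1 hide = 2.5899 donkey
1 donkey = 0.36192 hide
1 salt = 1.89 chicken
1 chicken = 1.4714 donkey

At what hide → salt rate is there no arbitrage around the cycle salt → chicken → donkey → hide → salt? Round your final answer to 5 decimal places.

0.99356

Known legs of the cycle: 1.89 × 1.4714 × 0.36192 = 1.00647997632
For no arbitrage the full-cycle product must be 1, so the missing rate is 1 / 1.00647997632 ≈ 0.9935617.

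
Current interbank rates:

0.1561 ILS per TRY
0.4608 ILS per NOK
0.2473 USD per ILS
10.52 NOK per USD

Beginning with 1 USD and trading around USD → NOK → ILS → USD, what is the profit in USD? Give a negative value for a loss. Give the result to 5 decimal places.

0.19882

1 USD × 10.52 = 10.52 NOK
10.52 NOK × 0.4608 = 4.847616 ILS
4.847616 ILS × 0.2473 = 1.1988154368 USD
Net change: 1.1988154368 − 1 = 0.1988154368 USD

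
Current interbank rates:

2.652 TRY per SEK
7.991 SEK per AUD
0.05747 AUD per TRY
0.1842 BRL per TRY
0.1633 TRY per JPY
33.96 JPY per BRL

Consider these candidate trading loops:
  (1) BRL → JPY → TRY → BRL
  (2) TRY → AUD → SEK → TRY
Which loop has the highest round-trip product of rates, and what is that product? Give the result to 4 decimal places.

(1) 33.96 × 0.1633 × 0.1842 = 1.02151
(2) 0.05747 × 7.991 × 2.652 = 1.21791
Highest is cycle (2) at 1.2179 (>1, arbitrage).

1.2179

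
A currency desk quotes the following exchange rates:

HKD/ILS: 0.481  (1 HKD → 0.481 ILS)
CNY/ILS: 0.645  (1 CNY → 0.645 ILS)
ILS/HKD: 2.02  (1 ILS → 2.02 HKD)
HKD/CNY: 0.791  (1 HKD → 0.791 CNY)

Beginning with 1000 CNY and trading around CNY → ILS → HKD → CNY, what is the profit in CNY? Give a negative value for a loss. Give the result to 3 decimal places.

30.594

1000 CNY × 0.645 = 645 ILS
645 ILS × 2.02 = 1302.9 HKD
1302.9 HKD × 0.791 = 1030.5939 CNY
Net change: 1030.5939 − 1000 = 30.5939 CNY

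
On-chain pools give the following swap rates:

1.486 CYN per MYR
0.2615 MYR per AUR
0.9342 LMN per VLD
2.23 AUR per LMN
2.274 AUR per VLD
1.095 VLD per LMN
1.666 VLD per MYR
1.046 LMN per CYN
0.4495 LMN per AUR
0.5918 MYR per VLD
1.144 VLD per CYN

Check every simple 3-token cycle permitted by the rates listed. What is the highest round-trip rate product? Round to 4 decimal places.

1.1193

LMN→VLD→AUR→LMN: 1.095 × 2.274 × 0.4495 = 1.11927
MYR→CYN→VLD→MYR: 1.486 × 1.144 × 0.5918 = 1.00605
MYR→VLD→AUR→MYR: 1.666 × 2.274 × 0.2615 = 0.99069
Maximum is LMN→VLD→AUR→LMN at 1.1193; arbitrage exists.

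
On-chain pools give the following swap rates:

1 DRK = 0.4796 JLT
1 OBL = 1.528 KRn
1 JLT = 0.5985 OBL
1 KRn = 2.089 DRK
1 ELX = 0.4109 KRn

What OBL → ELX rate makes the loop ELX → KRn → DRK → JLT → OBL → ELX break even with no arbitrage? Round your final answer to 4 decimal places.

4.0587

Known legs of the cycle: 0.4109 × 2.089 × 0.4796 × 0.5985 = 0.24638706852606
For no arbitrage the full-cycle product must be 1, so the missing rate is 1 / 0.24638706852606 ≈ 4.058655.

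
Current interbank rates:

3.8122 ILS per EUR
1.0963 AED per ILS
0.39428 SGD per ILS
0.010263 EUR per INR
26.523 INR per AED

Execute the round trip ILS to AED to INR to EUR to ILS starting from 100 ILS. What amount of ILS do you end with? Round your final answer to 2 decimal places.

100 ILS × 1.0963 = 109.63 AED
109.63 AED × 26.523 = 2907.71649 INR
2907.71649 INR × 0.010263 = 29.84189433687 EUR
29.84189433687 EUR × 3.8122 = 113.763269591015814 ILS

113.76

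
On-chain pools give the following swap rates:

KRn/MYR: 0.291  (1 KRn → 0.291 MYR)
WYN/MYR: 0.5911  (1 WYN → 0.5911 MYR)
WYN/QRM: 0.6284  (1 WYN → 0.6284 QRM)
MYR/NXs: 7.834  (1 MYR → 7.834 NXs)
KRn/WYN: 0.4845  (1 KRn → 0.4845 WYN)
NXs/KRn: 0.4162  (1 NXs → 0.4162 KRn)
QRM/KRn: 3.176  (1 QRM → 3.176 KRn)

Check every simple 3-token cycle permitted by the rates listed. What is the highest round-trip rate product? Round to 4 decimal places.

0.9670

WYN→QRM→KRn→WYN: 0.6284 × 3.176 × 0.4845 = 0.96696
MYR→NXs→KRn→MYR: 7.834 × 0.4162 × 0.291 = 0.94881
Maximum is WYN→QRM→KRn→WYN at 0.9670; no arbitrage — every cycle loses value.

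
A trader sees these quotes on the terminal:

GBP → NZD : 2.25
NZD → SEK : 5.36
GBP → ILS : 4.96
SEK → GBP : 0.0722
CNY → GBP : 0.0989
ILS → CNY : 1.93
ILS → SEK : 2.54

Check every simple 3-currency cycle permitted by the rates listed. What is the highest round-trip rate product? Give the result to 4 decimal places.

0.9467

ILS→CNY→GBP→ILS: 1.93 × 0.0989 × 4.96 = 0.94675
ILS→SEK→GBP→ILS: 2.54 × 0.0722 × 4.96 = 0.90960
SEK→GBP→NZD→SEK: 0.0722 × 2.25 × 5.36 = 0.87073
Maximum is ILS→CNY→GBP→ILS at 0.9467; no arbitrage — every cycle loses value.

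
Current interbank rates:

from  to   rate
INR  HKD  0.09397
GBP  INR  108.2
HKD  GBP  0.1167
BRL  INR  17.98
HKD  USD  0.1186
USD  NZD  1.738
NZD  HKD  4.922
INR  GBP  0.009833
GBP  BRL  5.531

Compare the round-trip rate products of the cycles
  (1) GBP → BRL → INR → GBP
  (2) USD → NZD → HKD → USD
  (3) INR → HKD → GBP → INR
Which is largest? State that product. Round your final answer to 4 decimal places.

(1) 5.531 × 17.98 × 0.009833 = 0.97787
(2) 1.738 × 4.922 × 0.1186 = 1.01456
(3) 0.09397 × 0.1167 × 108.2 = 1.18655
Highest is cycle (3) at 1.1866 (>1, arbitrage).

1.1866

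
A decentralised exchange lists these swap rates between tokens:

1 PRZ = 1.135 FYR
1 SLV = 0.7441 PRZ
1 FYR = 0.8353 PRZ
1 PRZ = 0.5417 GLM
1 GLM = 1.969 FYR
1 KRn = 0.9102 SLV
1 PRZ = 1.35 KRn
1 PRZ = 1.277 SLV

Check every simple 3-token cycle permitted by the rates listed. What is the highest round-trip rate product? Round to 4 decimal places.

SLV→PRZ→KRn→SLV: 0.7441 × 1.35 × 0.9102 = 0.91433
GLM→FYR→PRZ→GLM: 1.969 × 0.8353 × 0.5417 = 0.89094
Maximum is SLV→PRZ→KRn→SLV at 0.9143; no arbitrage — every cycle loses value.

0.9143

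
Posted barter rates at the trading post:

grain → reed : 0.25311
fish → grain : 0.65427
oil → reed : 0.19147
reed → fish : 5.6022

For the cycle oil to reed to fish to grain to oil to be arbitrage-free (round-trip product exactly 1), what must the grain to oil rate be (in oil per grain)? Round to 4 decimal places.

1.4249

Known legs of the cycle: 0.19147 × 5.6022 × 0.65427 = 0.70180483140918
For no arbitrage the full-cycle product must be 1, so the missing rate is 1 / 0.70180483140918 ≈ 1.424898.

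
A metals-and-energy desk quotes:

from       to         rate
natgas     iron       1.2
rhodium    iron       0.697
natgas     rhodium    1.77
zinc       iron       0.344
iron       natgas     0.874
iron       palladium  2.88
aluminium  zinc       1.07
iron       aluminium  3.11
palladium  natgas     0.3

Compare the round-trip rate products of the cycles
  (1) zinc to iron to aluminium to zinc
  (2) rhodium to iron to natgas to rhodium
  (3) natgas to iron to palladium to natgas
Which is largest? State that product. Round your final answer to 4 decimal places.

1.1447

(1) 0.344 × 3.11 × 1.07 = 1.14473
(2) 0.697 × 0.874 × 1.77 = 1.07825
(3) 1.2 × 2.88 × 0.3 = 1.03680
Highest is cycle (1) at 1.1447 (>1, arbitrage).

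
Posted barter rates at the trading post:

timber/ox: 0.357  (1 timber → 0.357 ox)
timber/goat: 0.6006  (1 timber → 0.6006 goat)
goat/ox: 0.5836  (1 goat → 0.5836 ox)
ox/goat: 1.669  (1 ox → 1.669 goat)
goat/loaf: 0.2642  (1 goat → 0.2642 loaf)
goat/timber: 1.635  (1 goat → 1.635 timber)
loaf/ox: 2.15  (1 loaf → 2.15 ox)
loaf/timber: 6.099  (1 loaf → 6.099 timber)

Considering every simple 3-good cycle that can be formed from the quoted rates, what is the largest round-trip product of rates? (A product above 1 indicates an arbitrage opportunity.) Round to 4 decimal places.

0.9742

timber→ox→goat→timber: 0.357 × 1.669 × 1.635 = 0.97419
timber→goat→loaf→timber: 0.6006 × 0.2642 × 6.099 = 0.96778
ox→goat→loaf→ox: 1.669 × 0.2642 × 2.15 = 0.94804
Maximum is timber→ox→goat→timber at 0.9742; no arbitrage — every cycle loses value.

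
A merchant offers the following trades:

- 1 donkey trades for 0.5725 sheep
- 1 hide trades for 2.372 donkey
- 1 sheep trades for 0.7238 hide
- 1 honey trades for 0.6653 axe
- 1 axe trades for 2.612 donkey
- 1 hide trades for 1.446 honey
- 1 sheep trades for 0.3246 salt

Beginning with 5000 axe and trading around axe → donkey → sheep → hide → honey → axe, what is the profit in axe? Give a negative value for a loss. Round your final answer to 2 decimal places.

206.23

5000 axe × 2.612 = 13060 donkey
13060 donkey × 0.5725 = 7476.85 sheep
7476.85 sheep × 0.7238 = 5411.74403 hide
5411.74403 hide × 1.446 = 7825.38186738 honey
7825.38186738 honey × 0.6653 = 5206.226556367914 axe
Net change: 5206.226556367914 − 5000 = 206.226556367914 axe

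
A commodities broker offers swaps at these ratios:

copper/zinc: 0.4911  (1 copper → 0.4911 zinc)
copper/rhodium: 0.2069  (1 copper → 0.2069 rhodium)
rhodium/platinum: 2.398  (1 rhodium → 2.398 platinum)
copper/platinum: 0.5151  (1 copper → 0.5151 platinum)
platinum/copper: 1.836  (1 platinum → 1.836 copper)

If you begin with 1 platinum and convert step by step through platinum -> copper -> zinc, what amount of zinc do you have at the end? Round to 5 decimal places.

1 platinum × 1.836 = 1.836 copper
1.836 copper × 0.4911 = 0.9016596 zinc

0.90166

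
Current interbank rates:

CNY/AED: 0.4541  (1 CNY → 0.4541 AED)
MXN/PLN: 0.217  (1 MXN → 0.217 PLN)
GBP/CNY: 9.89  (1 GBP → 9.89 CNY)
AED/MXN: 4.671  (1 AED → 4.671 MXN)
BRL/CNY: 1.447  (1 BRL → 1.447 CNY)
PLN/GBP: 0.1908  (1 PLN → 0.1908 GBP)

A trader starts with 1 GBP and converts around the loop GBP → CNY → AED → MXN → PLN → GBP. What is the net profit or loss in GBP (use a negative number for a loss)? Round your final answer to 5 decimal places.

1 GBP × 9.89 = 9.89 CNY
9.89 CNY × 0.4541 = 4.491049 AED
4.491049 AED × 4.671 = 20.977689879 MXN
20.977689879 MXN × 0.217 = 4.552158703743 PLN
4.552158703743 PLN × 0.1908 = 0.8685518806741644 GBP
Net change: 0.8685518806741644 − 1 = -0.1314481193258356 GBP

-0.13145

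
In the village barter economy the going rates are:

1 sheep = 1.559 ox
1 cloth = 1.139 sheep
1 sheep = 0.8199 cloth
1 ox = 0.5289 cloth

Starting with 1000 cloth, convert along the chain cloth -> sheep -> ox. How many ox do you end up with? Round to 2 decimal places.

1000 cloth × 1.139 = 1139 sheep
1139 sheep × 1.559 = 1775.701 ox

1775.70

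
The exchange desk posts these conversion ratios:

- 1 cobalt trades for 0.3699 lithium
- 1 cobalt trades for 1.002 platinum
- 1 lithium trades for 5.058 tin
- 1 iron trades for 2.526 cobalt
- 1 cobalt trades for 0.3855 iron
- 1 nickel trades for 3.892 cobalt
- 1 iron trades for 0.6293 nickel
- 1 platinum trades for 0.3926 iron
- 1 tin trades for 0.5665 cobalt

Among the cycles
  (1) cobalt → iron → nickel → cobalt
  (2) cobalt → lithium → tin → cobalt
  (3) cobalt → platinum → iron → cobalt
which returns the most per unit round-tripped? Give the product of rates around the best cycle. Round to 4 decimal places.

(1) 0.3855 × 0.6293 × 3.892 = 0.94418
(2) 0.3699 × 5.058 × 0.5665 = 1.05990
(3) 1.002 × 0.3926 × 2.526 = 0.99369
Highest is cycle (2) at 1.0599 (>1, arbitrage).

1.0599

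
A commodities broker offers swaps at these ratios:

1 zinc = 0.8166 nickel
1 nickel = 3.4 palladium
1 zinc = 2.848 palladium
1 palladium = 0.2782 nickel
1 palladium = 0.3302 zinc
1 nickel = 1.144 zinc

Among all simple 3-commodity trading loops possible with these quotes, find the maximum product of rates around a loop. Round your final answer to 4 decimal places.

0.9168

palladium→zinc→nickel→palladium: 0.3302 × 0.8166 × 3.4 = 0.91678
palladium→nickel→zinc→palladium: 0.2782 × 1.144 × 2.848 = 0.90641
Maximum is palladium→zinc→nickel→palladium at 0.9168; no arbitrage — every cycle loses value.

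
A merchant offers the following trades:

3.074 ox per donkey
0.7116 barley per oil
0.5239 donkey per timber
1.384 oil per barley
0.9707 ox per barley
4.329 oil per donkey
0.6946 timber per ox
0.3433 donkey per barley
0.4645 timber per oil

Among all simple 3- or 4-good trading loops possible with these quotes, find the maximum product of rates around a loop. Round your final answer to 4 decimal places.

donkey→ox→timber→donkey: 3.074 × 0.6946 × 0.5239 = 1.11863
donkey→oil→barley→donkey: 4.329 × 0.7116 × 0.3433 = 1.05754
donkey→oil→timber→donkey: 4.329 × 0.4645 × 0.5239 = 1.05347
Maximum is donkey→ox→timber→donkey at 1.1186; arbitrage exists.

1.1186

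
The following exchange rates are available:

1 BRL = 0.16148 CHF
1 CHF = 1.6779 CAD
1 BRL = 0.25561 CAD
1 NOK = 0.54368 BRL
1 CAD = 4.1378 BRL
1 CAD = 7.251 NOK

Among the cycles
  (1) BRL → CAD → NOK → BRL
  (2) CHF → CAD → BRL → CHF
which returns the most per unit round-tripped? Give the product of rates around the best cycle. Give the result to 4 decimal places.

(1) 0.25561 × 7.251 × 0.54368 = 1.00767
(2) 1.6779 × 4.1378 × 0.16148 = 1.12113
Highest is cycle (2) at 1.1211 (>1, arbitrage).

1.1211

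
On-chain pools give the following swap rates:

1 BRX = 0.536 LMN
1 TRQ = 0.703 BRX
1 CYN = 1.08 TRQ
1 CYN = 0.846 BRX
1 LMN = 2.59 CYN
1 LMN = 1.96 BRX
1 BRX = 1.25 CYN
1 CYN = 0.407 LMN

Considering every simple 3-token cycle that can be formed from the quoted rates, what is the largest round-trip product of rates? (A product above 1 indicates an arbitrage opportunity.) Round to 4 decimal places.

CYN→BRX→LMN→CYN: 0.846 × 0.536 × 2.59 = 1.17445
CYN→LMN→BRX→CYN: 0.407 × 1.96 × 1.25 = 0.99715
TRQ→BRX→CYN→TRQ: 0.703 × 1.25 × 1.08 = 0.94905
Maximum is CYN→BRX→LMN→CYN at 1.1745; arbitrage exists.

1.1745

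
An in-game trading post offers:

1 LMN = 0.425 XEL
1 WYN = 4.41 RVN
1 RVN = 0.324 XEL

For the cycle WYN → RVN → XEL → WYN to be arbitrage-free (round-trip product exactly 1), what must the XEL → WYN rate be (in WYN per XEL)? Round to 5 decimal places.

Known legs of the cycle: 4.41 × 0.324 = 1.42884
For no arbitrage the full-cycle product must be 1, so the missing rate is 1 / 1.42884 ≈ 0.6998684.

0.69987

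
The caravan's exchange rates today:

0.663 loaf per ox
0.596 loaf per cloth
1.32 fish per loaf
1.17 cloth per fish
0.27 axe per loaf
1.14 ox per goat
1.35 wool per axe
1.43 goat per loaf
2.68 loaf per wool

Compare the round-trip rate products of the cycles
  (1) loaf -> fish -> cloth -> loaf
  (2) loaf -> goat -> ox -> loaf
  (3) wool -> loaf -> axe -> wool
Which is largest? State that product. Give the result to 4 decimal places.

1.0808

(1) 1.32 × 1.17 × 0.596 = 0.92046
(2) 1.43 × 1.14 × 0.663 = 1.08082
(3) 2.68 × 0.27 × 1.35 = 0.97686
Highest is cycle (2) at 1.0808 (>1, arbitrage).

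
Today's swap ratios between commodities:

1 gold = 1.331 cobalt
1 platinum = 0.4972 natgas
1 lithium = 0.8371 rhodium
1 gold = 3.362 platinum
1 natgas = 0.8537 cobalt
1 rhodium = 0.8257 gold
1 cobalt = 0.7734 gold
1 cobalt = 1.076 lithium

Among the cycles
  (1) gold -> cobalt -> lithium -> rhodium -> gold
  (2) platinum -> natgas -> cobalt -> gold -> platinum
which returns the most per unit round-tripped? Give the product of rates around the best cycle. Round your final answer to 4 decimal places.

1.1037

(1) 1.331 × 1.076 × 0.8371 × 0.8257 = 0.98990
(2) 0.4972 × 0.8537 × 0.7734 × 3.362 = 1.10367
Highest is cycle (2) at 1.1037 (>1, arbitrage).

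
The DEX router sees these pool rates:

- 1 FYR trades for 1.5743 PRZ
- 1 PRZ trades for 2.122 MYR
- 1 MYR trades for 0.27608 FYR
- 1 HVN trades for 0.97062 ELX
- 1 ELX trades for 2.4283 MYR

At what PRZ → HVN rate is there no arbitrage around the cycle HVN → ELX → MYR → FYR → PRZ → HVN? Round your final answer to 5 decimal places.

0.97617

Known legs of the cycle: 0.97062 × 2.4283 × 0.27608 × 1.5743 = 1.024410491076742224
For no arbitrage the full-cycle product must be 1, so the missing rate is 1 / 1.024410491076742224 ≈ 0.9761712.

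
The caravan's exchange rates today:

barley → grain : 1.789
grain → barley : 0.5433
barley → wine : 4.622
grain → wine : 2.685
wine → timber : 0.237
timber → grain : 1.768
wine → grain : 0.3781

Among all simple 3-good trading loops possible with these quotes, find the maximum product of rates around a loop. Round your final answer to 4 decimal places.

1.1251

timber→grain→wine→timber: 1.768 × 2.685 × 0.237 = 1.12506
barley→wine→grain→barley: 4.622 × 0.3781 × 0.5433 = 0.94946
Maximum is timber→grain→wine→timber at 1.1251; arbitrage exists.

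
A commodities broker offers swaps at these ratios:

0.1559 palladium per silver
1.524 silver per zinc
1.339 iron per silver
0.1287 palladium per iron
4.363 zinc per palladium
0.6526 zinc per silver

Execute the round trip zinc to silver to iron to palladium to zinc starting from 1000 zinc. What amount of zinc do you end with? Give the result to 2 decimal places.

1000 zinc × 1.524 = 1524 silver
1524 silver × 1.339 = 2040.636 iron
2040.636 iron × 0.1287 = 262.6298532 palladium
262.6298532 palladium × 4.363 = 1145.8540495116 zinc

1145.85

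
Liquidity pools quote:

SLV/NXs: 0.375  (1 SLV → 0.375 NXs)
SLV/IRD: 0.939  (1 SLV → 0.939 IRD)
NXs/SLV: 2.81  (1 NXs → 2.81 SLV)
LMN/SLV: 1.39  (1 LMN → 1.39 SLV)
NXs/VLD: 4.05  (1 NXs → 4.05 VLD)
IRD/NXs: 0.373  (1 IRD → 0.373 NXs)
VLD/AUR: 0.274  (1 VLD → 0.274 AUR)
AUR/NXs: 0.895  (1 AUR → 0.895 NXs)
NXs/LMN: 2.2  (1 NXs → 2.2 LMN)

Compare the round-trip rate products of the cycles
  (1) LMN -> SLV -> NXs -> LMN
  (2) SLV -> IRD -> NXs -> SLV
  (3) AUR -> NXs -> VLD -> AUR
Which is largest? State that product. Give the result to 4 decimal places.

(1) 1.39 × 0.375 × 2.2 = 1.14675
(2) 0.939 × 0.373 × 2.81 = 0.98419
(3) 0.895 × 4.05 × 0.274 = 0.99318
Highest is cycle (1) at 1.1468 (>1, arbitrage).

1.1468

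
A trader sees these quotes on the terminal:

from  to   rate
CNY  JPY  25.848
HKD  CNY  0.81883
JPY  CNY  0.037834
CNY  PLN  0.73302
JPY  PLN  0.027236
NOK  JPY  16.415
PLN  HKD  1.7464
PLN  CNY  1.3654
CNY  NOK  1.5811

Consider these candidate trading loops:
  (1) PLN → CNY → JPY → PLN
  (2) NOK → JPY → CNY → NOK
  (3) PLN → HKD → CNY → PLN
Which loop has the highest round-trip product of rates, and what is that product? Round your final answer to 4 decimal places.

(1) 1.3654 × 25.848 × 0.027236 = 0.96124
(2) 16.415 × 0.037834 × 1.5811 = 0.98193
(3) 1.7464 × 0.81883 × 0.73302 = 1.04822
Highest is cycle (3) at 1.0482 (>1, arbitrage).

1.0482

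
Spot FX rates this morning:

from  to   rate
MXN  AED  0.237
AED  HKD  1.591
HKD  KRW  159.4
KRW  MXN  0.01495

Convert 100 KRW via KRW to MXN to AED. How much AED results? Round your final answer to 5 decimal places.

0.35432

100 KRW × 0.01495 = 1.495 MXN
1.495 MXN × 0.237 = 0.354315 AED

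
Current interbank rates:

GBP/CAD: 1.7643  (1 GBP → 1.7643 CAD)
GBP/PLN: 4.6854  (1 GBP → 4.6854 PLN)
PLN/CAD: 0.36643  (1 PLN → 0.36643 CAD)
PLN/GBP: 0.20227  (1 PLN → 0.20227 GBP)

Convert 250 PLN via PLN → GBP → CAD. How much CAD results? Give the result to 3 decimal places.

89.216

250 PLN × 0.20227 = 50.5675 GBP
50.5675 GBP × 1.7643 = 89.21624025 CAD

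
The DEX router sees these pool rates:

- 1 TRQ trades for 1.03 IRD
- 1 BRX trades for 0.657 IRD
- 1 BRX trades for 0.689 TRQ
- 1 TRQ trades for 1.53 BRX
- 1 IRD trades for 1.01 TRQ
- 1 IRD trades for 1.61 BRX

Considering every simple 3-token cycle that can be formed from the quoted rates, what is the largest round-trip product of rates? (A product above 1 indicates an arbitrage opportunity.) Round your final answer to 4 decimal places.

1.1426

BRX→TRQ→IRD→BRX: 0.689 × 1.03 × 1.61 = 1.14257
BRX→IRD→TRQ→BRX: 0.657 × 1.01 × 1.53 = 1.01526
Maximum is BRX→TRQ→IRD→BRX at 1.1426; arbitrage exists.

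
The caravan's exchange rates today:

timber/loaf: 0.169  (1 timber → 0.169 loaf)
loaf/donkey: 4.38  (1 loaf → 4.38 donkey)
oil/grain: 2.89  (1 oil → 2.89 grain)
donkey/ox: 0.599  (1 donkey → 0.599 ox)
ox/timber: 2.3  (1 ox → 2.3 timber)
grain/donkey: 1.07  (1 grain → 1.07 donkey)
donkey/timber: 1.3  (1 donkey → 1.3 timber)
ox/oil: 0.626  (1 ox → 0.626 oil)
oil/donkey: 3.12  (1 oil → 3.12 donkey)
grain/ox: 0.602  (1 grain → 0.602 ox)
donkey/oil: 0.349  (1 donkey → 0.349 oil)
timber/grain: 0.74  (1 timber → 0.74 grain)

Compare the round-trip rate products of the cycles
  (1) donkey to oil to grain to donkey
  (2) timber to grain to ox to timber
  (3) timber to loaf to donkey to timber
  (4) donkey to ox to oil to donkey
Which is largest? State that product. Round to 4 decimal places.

(1) 0.349 × 2.89 × 1.07 = 1.07921
(2) 0.74 × 0.602 × 2.3 = 1.02460
(3) 0.169 × 4.38 × 1.3 = 0.96229
(4) 0.599 × 0.626 × 3.12 = 1.16992
Highest is cycle (4) at 1.1699 (>1, arbitrage).

1.1699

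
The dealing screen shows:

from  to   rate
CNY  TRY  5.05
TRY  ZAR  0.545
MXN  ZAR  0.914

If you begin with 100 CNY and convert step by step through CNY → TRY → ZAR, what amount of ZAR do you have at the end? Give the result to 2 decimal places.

100 CNY × 5.05 = 505 TRY
505 TRY × 0.545 = 275.225 ZAR

275.23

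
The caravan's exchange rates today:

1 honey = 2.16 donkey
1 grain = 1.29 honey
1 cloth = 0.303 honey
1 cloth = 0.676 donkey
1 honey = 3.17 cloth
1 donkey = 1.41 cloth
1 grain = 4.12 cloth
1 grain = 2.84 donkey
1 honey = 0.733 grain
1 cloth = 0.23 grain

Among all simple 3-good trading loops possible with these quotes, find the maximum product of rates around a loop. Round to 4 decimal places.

0.9405

cloth→grain→honey→cloth: 0.23 × 1.29 × 3.17 = 0.94054
donkey→cloth→honey→donkey: 1.41 × 0.303 × 2.16 = 0.92282
donkey→cloth→grain→donkey: 1.41 × 0.23 × 2.84 = 0.92101
cloth→honey→grain→cloth: 0.303 × 0.733 × 4.12 = 0.91505
Maximum is cloth→grain→honey→cloth at 0.9405; no arbitrage — every cycle loses value.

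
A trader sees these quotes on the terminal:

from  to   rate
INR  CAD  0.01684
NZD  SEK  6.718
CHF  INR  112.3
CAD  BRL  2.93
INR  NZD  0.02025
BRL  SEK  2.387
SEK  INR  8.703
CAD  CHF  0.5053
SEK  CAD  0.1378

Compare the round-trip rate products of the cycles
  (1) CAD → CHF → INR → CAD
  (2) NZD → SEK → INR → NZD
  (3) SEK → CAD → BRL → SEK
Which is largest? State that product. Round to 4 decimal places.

1.1840

(1) 0.5053 × 112.3 × 0.01684 = 0.95559
(2) 6.718 × 8.703 × 0.02025 = 1.18395
(3) 0.1378 × 2.93 × 2.387 = 0.96376
Highest is cycle (2) at 1.1840 (>1, arbitrage).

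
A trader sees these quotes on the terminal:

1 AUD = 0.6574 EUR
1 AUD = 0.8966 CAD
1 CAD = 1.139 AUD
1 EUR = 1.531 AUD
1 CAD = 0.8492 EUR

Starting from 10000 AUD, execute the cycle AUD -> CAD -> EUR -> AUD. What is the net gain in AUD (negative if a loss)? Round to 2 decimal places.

10000 AUD × 0.8966 = 8966 CAD
8966 CAD × 0.8492 = 7613.9272 EUR
7613.9272 EUR × 1.531 = 11656.9225432 AUD
Net change: 11656.9225432 − 10000 = 1656.9225432 AUD

1656.92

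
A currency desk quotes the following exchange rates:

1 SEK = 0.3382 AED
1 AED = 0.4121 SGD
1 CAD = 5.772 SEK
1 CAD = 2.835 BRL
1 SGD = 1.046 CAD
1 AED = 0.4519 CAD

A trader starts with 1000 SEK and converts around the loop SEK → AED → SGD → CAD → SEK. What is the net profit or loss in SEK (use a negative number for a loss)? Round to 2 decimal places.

1000 SEK × 0.3382 = 338.2 AED
338.2 AED × 0.4121 = 139.37222 SGD
139.37222 SGD × 1.046 = 145.78334212 CAD
145.78334212 CAD × 5.772 = 841.46145071664 SEK
Net change: 841.46145071664 − 1000 = -158.53854928336 SEK

-158.54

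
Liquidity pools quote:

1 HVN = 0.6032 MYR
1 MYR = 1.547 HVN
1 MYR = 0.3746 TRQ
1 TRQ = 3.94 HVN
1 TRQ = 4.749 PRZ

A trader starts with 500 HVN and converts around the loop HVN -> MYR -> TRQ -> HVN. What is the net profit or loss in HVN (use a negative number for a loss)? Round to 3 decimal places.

-54.861

500 HVN × 0.6032 = 301.6 MYR
301.6 MYR × 0.3746 = 112.97936 TRQ
112.97936 TRQ × 3.94 = 445.1386784 HVN
Net change: 445.1386784 − 500 = -54.8613216 HVN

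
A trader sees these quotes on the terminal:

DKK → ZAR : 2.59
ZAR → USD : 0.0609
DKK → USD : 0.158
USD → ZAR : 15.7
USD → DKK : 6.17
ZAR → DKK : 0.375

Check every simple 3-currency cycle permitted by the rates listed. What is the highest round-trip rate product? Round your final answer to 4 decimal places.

USD→DKK→ZAR→USD: 6.17 × 2.59 × 0.0609 = 0.97320
USD→ZAR→DKK→USD: 15.7 × 0.375 × 0.158 = 0.93023
Maximum is USD→DKK→ZAR→USD at 0.9732; no arbitrage — every cycle loses value.

0.9732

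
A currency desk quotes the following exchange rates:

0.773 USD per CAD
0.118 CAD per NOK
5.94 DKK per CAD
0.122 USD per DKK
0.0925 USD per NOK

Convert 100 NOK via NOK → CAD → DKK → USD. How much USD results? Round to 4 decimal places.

8.5512

100 NOK × 0.118 = 11.8 CAD
11.8 CAD × 5.94 = 70.092 DKK
70.092 DKK × 0.122 = 8.551224 USD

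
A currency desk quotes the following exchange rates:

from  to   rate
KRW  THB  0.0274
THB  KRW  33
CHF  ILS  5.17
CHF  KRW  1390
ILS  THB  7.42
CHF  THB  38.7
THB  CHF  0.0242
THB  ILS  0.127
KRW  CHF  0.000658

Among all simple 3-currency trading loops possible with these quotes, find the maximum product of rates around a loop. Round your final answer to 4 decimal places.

0.9283

CHF→ILS→THB→CHF: 5.17 × 7.42 × 0.0242 = 0.92835
CHF→KRW→THB→CHF: 1390 × 0.0274 × 0.0242 = 0.92168
CHF→THB→KRW→CHF: 38.7 × 33 × 0.000658 = 0.84033
Maximum is CHF→ILS→THB→CHF at 0.9283; no arbitrage — every cycle loses value.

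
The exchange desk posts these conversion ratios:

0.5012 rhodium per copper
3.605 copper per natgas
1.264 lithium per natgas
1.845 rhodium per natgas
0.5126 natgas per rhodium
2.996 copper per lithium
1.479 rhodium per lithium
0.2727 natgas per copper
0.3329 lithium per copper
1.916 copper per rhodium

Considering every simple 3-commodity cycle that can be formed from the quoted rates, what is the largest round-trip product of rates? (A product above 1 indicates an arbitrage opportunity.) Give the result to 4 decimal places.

copper→natgas→lithium→copper: 0.2727 × 1.264 × 2.996 = 1.03270
copper→natgas→rhodium→copper: 0.2727 × 1.845 × 1.916 = 0.96400
natgas→lithium→rhodium→natgas: 1.264 × 1.479 × 0.5126 = 0.95828
copper→lithium→rhodium→copper: 0.3329 × 1.479 × 1.916 = 0.94336
copper→rhodium→natgas→copper: 0.5012 × 0.5126 × 3.605 = 0.92618
Maximum is copper→natgas→lithium→copper at 1.0327; arbitrage exists.

1.0327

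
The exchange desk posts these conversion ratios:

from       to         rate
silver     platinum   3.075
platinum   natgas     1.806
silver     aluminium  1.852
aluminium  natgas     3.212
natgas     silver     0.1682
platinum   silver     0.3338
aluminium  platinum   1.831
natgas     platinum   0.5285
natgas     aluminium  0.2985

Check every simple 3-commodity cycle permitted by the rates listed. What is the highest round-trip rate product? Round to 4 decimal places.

1.1319

silver→aluminium→platinum→silver: 1.852 × 1.831 × 0.3338 = 1.13192
natgas→silver→aluminium→natgas: 0.1682 × 1.852 × 3.212 = 1.00056
natgas→aluminium→platinum→natgas: 0.2985 × 1.831 × 1.806 = 0.98708
natgas→silver→platinum→natgas: 0.1682 × 3.075 × 1.806 = 0.93409
Maximum is silver→aluminium→platinum→silver at 1.1319; arbitrage exists.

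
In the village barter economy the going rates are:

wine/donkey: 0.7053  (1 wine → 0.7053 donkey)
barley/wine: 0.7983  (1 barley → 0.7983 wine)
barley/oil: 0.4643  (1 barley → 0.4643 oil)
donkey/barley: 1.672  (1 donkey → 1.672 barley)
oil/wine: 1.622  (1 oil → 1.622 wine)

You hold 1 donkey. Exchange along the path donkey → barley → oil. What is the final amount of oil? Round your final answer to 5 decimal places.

1 donkey × 1.672 = 1.672 barley
1.672 barley × 0.4643 = 0.7763096 oil

0.77631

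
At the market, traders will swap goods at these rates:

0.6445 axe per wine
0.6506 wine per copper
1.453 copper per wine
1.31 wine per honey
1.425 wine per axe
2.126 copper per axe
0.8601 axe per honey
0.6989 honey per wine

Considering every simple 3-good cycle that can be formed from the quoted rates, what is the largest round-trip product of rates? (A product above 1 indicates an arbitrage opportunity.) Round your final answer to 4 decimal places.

0.8915

wine→axe→copper→wine: 0.6445 × 2.126 × 0.6506 = 0.89146
wine→honey→axe→wine: 0.6989 × 0.8601 × 1.425 = 0.85660
Maximum is wine→axe→copper→wine at 0.8915; no arbitrage — every cycle loses value.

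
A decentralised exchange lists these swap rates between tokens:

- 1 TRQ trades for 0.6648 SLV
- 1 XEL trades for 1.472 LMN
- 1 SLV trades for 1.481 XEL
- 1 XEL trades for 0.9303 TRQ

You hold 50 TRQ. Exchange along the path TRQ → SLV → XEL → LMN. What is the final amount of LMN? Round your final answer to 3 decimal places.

72.464

50 TRQ × 0.6648 = 33.24 SLV
33.24 SLV × 1.481 = 49.22844 XEL
49.22844 XEL × 1.472 = 72.46426368 LMN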